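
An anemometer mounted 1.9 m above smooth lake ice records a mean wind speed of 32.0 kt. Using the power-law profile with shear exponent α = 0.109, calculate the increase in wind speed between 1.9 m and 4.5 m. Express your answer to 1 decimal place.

3.2 kt

Power law: V₂ = V₁ · (z₂/z₁)^α = 32.0 × (2.3684)^0.109 = 35.1533 kt
ΔV = 35.1533 − 32.0 = 3.1533 kt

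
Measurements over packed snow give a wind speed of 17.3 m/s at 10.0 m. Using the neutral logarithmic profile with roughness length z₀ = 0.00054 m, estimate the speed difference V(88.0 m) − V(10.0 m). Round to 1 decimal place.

Log law: V₂ = V₁ · ln(z₂/z₀)/ln(z₁/z₀) = 17.3 × 12.0013/9.8265 = 21.1287 m/s
ΔV = 21.1287 − 17.3 = 3.8287 m/s

3.8 m/s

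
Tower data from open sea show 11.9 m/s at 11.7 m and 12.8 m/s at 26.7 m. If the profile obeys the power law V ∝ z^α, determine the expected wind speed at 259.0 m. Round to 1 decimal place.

15.6 m/s

First find α: α = ln(V₂/V₁)/ln(z₂/z₁) = ln(12.8/11.9)/ln(26.7/11.7) = 0.07291/0.82507 = 0.0884
Extrapolate from 26.7 m to 259.0 m: V₃ = 12.8 × (259.0/26.7)^0.0884 = 12.8 × 1.2224 = 15.6461 m/s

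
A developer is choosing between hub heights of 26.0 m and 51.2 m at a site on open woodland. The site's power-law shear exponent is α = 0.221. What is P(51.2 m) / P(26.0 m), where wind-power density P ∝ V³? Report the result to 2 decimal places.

1.57

Speed ratio: V_B/V_A = (z_B/z_A)^α = (51.2/26.0)^0.221 = (1.9692)^0.221 = 1.16155
Power-density ratio: P_B/P_A = (V_B/V_A)³ = (1.16155)³ = 1.56718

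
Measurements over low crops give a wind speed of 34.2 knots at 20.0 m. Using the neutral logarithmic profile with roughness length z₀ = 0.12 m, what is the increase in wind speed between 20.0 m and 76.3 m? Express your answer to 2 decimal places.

Log law: V₂ = V₁ · ln(z₂/z₀)/ln(z₁/z₀) = 34.2 × 6.4549/5.1160 = 43.1507 knots
ΔV = 43.1507 − 34.2 = 8.9507 knots

8.95 knots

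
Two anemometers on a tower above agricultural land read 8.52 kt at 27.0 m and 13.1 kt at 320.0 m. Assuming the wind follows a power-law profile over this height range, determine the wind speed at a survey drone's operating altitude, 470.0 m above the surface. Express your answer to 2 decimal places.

First find α: α = ln(V₂/V₁)/ln(z₂/z₁) = ln(13.1/8.52)/ln(320.0/27.0) = 0.43020/2.47248 = 0.1740
Extrapolate from 320.0 m to 470.0 m: V₃ = 13.1 × (470.0/320.0)^0.1740 = 13.1 × 1.0692 = 14.0062 kt

14.01 kt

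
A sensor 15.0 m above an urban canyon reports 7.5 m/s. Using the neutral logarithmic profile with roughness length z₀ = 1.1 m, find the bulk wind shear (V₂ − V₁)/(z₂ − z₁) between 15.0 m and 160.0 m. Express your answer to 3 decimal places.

0.047 m/s/m

Log law: V₂ = V₁ · ln(z₂/z₀)/ln(z₁/z₀) = 7.5 × 4.9799/2.6127 = 14.2949 m/s
ΔV/Δz = (14.2949 − 7.5)/(160.0 − 15.0) = 6.7949/145.0000 = 0.04686 m/s/m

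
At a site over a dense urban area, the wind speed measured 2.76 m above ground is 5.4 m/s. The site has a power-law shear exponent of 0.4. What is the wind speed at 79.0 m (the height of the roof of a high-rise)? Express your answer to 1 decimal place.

20.7 m/s

Power-law profile: V₂ = V₁ · (z₂/z₁)^α
V₂ = 5.4 × (79.0/2.76)^0.4 = 5.4 × (28.6232)^0.4
    = 5.4 × 3.8255 = 20.6577 m/s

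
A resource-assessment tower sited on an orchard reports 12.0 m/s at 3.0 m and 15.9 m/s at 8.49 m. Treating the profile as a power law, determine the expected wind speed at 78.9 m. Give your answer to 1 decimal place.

First find α: α = ln(V₂/V₁)/ln(z₂/z₁) = ln(15.9/12.0)/ln(8.49/3.0) = 0.28141/1.04028 = 0.2705
Extrapolate from 8.49 m to 78.9 m: V₃ = 15.9 × (78.9/8.49)^0.2705 = 15.9 × 1.8277 = 29.0605 m/s

29.1 m/s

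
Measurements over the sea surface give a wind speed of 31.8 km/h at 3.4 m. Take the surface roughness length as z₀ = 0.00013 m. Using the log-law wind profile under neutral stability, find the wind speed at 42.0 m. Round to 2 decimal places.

Log law: V(z) ∝ ln(z/z₀), so V₂/V₁ = ln(z₂/z₀) / ln(z₁/z₀).
ln(42.0/0.00013) = 12.6856, ln(3.4/0.00013) = 10.1718
V₂ = 31.8 × 12.6856/10.1718 = 31.8 × 1.2471 = 39.6592 km/h

39.66 km/h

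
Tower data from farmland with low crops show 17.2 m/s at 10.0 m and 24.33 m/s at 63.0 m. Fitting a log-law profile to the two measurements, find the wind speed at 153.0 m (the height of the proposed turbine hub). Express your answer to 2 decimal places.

Log law: V ∝ ln(z/z₀). From the pair, with r = V₁/V₂ = 0.70695,
ln z₀ = (ln z₁ − r·ln z₂)/(1 − r) = (2.3026 − 0.70695×4.1431)/0.29305 = -2.1375 → z₀ = 0.1180 m
V₃ = V₁ · ln(z₃/z₀)/ln(z₁/z₀) = 17.2 × 7.1679/4.4400 = 27.7673 m/s

27.77 m/s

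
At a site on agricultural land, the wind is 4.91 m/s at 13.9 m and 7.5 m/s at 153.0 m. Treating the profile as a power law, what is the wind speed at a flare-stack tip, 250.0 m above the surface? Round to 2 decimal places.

First find α: α = ln(V₂/V₁)/ln(z₂/z₁) = ln(7.5/4.91)/ln(153.0/13.9) = 0.42363/2.39855 = 0.1766
Extrapolate from 153.0 m to 250.0 m: V₃ = 7.5 × (250.0/153.0)^0.1766 = 7.5 × 1.0906 = 8.1795 m/s

8.18 m/s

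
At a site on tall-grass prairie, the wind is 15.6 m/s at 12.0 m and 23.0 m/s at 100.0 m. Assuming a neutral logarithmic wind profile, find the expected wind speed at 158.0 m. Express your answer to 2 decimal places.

Log law: V ∝ ln(z/z₀). From the pair, with r = V₁/V₂ = 0.67826,
ln z₀ = (ln z₁ − r·ln z₂)/(1 − r) = (2.4849 − 0.67826×4.6052)/0.32174 = -1.9848 → z₀ = 0.1374 m
V₃ = V₁ · ln(z₃/z₀)/ln(z₁/z₀) = 15.6 × 7.0474/4.4697 = 24.5965 m/s

24.60 m/s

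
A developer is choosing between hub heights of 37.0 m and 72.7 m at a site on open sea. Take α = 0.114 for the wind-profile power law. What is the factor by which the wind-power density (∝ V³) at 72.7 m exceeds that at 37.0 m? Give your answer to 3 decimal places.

1.260

Speed ratio: V_B/V_A = (z_B/z_A)^α = (72.7/37.0)^0.114 = (1.9649)^0.114 = 1.08004
Power-density ratio: P_B/P_A = (V_B/V_A)³ = (1.08004)³ = 1.25985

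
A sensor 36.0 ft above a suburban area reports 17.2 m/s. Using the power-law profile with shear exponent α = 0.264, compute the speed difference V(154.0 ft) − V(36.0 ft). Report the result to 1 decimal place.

Power law: V₂ = V₁ · (z₂/z₁)^α = 17.2 × (4.2778)^0.264 = 25.2447 m/s
ΔV = 25.2447 − 17.2 = 8.0447 m/s

8.0 m/s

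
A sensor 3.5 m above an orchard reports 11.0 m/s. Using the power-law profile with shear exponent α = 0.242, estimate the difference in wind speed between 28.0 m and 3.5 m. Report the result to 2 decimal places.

Power law: V₂ = V₁ · (z₂/z₁)^α = 11.0 × (8.0000)^0.242 = 18.1945 m/s
ΔV = 18.1945 − 11.0 = 7.1945 m/s

7.19 m/s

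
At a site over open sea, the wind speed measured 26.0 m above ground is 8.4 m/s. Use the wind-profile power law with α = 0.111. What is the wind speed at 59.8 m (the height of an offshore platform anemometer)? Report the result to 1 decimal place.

9.2 m/s

Power-law profile: V₂ = V₁ · (z₂/z₁)^α
V₂ = 8.4 × (59.8/26.0)^0.111 = 8.4 × (2.3000)^0.111
    = 8.4 × 1.0969 = 9.2136 m/s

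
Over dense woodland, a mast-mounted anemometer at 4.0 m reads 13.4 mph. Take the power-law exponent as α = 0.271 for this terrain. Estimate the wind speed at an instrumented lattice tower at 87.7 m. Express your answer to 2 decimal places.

30.94 mph

Power-law profile: V₂ = V₁ · (z₂/z₁)^α
V₂ = 13.4 × (87.7/4.0)^0.271 = 13.4 × (21.9250)^0.271
    = 13.4 × 2.3088 = 30.9385 mph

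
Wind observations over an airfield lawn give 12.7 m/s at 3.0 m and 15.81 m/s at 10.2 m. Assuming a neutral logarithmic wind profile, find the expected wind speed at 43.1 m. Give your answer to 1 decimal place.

19.5 m/s

Log law: V ∝ ln(z/z₀). From the pair, with r = V₁/V₂ = 0.80329,
ln z₀ = (ln z₁ − r·ln z₂)/(1 − r) = (1.0986 − 0.80329×2.3224)/0.19671 = -3.8988 → z₀ = 0.02027 m
V₃ = V₁ · ln(z₃/z₀)/ln(z₁/z₀) = 12.7 × 7.6623/4.9974 = 19.4724 m/s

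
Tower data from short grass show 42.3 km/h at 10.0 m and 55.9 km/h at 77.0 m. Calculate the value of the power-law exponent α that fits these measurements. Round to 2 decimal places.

α ≈ 0.14

Power law: V₂/V₁ = (z₂/z₁)^α ⇒ α = ln(V₂/V₁) / ln(z₂/z₁)
α = ln(55.9/42.3) / ln(77.0/10.0) = ln(1.3215) / ln(7.7000)
  = 0.27878 / 2.04122 = 0.13657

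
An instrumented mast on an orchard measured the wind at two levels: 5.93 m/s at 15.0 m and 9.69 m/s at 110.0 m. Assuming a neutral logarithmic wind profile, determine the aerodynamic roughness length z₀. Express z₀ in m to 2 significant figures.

z₀ ≈ 0.65 m

Log law: V(z) ∝ ln(z/z₀). With r = V₁/V₂ = 5.93/9.69 = 0.61197,
r · ln(z₂/z₀) = ln(z₁/z₀) ⇒ ln z₀ = (ln z₁ − r·ln z₂)/(1 − r)
ln z₀ = (2.70805 − 0.61197×4.70048) / 0.38803 = -0.4343
z₀ = exp(-0.4343) = 0.6477 m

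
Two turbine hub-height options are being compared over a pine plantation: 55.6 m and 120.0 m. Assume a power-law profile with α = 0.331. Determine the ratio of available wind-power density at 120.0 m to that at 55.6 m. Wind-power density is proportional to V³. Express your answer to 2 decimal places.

2.15

Speed ratio: V_B/V_A = (z_B/z_A)^α = (120.0/55.6)^0.331 = (2.1583)^0.331 = 1.29000
Power-density ratio: P_B/P_A = (V_B/V_A)³ = (1.29000)³ = 2.14668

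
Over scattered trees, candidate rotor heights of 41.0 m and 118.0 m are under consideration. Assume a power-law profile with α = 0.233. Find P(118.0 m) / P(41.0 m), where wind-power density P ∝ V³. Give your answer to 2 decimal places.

Speed ratio: V_B/V_A = (z_B/z_A)^α = (118.0/41.0)^0.233 = (2.8780)^0.233 = 1.27929
Power-density ratio: P_B/P_A = (V_B/V_A)³ = (1.27929)³ = 2.09368

2.09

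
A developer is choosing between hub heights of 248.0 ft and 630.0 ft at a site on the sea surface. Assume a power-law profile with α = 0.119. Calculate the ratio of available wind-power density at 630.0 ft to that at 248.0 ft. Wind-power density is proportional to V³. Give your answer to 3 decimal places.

Speed ratio: V_B/V_A = (z_B/z_A)^α = (630.0/248.0)^0.119 = (2.5403)^0.119 = 1.11733
Power-density ratio: P_B/P_A = (V_B/V_A)³ = (1.11733)³ = 1.39491

1.395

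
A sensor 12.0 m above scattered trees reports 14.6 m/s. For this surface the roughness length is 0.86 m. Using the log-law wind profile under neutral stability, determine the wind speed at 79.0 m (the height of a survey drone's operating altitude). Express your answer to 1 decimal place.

Log law: V(z) ∝ ln(z/z₀), so V₂/V₁ = ln(z₂/z₀) / ln(z₁/z₀).
ln(79.0/0.86) = 4.5203, ln(12.0/0.86) = 2.6357
V₂ = 14.6 × 4.5203/2.6357 = 14.6 × 1.7150 = 25.0390 m/s

25.0 m/s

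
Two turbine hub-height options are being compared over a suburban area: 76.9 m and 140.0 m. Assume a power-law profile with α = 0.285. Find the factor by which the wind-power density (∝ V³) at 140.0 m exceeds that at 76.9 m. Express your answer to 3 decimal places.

1.669

Speed ratio: V_B/V_A = (z_B/z_A)^α = (140.0/76.9)^0.285 = (1.8205)^0.285 = 1.18620
Power-density ratio: P_B/P_A = (V_B/V_A)³ = (1.18620)³ = 1.66906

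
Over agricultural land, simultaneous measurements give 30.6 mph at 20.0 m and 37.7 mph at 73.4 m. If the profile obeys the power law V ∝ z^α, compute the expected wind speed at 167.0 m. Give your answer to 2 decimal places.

43.02 mph

First find α: α = ln(V₂/V₁)/ln(z₂/z₁) = ln(37.7/30.6)/ln(73.4/20.0) = 0.20866/1.30019 = 0.1605
Extrapolate from 73.4 m to 167.0 m: V₃ = 37.7 × (167.0/73.4)^0.1605 = 37.7 × 1.1410 = 43.0167 mph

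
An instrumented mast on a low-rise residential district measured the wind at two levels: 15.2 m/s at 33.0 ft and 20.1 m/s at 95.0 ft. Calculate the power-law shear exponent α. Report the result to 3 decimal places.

Power law: V₂/V₁ = (z₂/z₁)^α ⇒ α = ln(V₂/V₁) / ln(z₂/z₁)
α = ln(20.1/15.2) / ln(95.0/33.0) = ln(1.3224) / ln(2.8788)
  = 0.27942 / 1.05737 = 0.26426

α ≈ 0.264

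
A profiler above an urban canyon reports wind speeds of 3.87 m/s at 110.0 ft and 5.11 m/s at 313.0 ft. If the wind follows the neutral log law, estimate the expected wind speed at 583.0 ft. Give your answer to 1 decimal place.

Log law: V ∝ ln(z/z₀). From the pair, with r = V₁/V₂ = 0.75734,
ln z₀ = (ln z₁ − r·ln z₂)/(1 − r) = (4.7005 − 0.75734×5.7462)/0.24266 = 1.4368 → z₀ = 4.207 ft
V₃ = V₁ · ln(z₃/z₀)/ln(z₁/z₀) = 3.87 × 4.9314/3.2637 = 5.8475 m/s

5.8 m/s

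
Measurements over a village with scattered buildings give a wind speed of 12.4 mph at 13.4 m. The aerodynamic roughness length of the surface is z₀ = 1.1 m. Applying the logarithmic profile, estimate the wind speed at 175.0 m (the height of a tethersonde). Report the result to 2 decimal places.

Log law: V(z) ∝ ln(z/z₀), so V₂/V₁ = ln(z₂/z₀) / ln(z₁/z₀).
ln(175.0/1.1) = 5.0695, ln(13.4/1.1) = 2.4999
V₂ = 12.4 × 5.0695/2.4999 = 12.4 × 2.0278 = 25.1452 mph

25.15 mph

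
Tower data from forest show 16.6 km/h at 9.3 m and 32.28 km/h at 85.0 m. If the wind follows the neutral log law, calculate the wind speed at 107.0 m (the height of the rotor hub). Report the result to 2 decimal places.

Log law: V ∝ ln(z/z₀). From the pair, with r = V₁/V₂ = 0.51425,
ln z₀ = (ln z₁ − r·ln z₂)/(1 − r) = (2.2300 − 0.51425×4.4427)/0.48575 = -0.1124 → z₀ = 0.8936 m
V₃ = V₁ · ln(z₃/z₀)/ln(z₁/z₀) = 16.6 × 4.7853/2.3425 = 33.9112 km/h

33.91 km/h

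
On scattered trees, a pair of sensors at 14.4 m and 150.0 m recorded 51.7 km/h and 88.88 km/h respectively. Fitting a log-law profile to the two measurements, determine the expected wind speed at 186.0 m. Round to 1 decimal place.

Log law: V ∝ ln(z/z₀). From the pair, with r = V₁/V₂ = 0.58168,
ln z₀ = (ln z₁ − r·ln z₂)/(1 − r) = (2.6672 − 0.58168×5.0106)/0.41832 = -0.5914 → z₀ = 0.5536 m
V₃ = V₁ · ln(z₃/z₀)/ln(z₁/z₀) = 51.7 × 5.8171/3.2586 = 92.2929 km/h

92.3 km/h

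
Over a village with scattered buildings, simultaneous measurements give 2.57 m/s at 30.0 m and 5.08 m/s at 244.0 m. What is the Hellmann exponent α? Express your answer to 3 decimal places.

Power law: V₂/V₁ = (z₂/z₁)^α ⇒ α = ln(V₂/V₁) / ln(z₂/z₁)
α = ln(5.08/2.57) / ln(244.0/30.0) = ln(1.9767) / ln(8.1333)
  = 0.68141 / 2.09597 = 0.32510

α ≈ 0.325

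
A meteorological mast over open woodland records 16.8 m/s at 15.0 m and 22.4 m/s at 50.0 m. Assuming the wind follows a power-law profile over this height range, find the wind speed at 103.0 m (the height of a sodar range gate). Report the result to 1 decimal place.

First find α: α = ln(V₂/V₁)/ln(z₂/z₁) = ln(22.4/16.8)/ln(50.0/15.0) = 0.28768/1.20397 = 0.2389
Extrapolate from 50.0 m to 103.0 m: V₃ = 22.4 × (103.0/50.0)^0.2389 = 22.4 × 1.1885 = 26.6222 m/s

26.6 m/s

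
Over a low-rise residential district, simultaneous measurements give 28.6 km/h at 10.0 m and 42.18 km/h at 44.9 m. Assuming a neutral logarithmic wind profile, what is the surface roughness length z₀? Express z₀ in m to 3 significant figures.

Log law: V(z) ∝ ln(z/z₀). With r = V₁/V₂ = 28.6/42.18 = 0.67805,
r · ln(z₂/z₀) = ln(z₁/z₀) ⇒ ln z₀ = (ln z₁ − r·ln z₂)/(1 − r)
ln z₀ = (2.30259 − 0.67805×3.80444) / 0.32195 = -0.8604
z₀ = exp(-0.8604) = 0.4230 m

z₀ ≈ 0.423 m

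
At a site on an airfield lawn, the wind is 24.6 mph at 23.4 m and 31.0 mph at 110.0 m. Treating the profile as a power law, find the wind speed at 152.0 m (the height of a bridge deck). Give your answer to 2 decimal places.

First find α: α = ln(V₂/V₁)/ln(z₂/z₁) = ln(31.0/24.6)/ln(110.0/23.4) = 0.23124/1.54774 = 0.1494
Extrapolate from 110.0 m to 152.0 m: V₃ = 31.0 × (152.0/110.0)^0.1494 = 31.0 × 1.0495 = 32.5346 mph

32.53 mph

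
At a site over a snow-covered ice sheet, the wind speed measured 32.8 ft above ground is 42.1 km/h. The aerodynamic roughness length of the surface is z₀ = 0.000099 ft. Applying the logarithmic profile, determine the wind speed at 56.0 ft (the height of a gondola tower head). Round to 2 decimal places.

43.87 km/h

Log law: V(z) ∝ ln(z/z₀), so V₂/V₁ = ln(z₂/z₀) / ln(z₁/z₀).
ln(56.0/0.000099) = 13.2457, ln(32.8/0.000099) = 12.7108
V₂ = 42.1 × 13.2457/12.7108 = 42.1 × 1.0421 = 43.8717 km/h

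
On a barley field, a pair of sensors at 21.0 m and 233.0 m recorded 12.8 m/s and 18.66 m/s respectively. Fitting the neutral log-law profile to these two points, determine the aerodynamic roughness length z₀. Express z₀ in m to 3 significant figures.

Log law: V(z) ∝ ln(z/z₀). With r = V₁/V₂ = 12.8/18.66 = 0.68596,
r · ln(z₂/z₀) = ln(z₁/z₀) ⇒ ln z₀ = (ln z₁ − r·ln z₂)/(1 − r)
ln z₀ = (3.04452 − 0.68596×5.45104) / 0.31404 = -2.2120
z₀ = exp(-2.2120) = 0.1095 m

z₀ ≈ 0.109 m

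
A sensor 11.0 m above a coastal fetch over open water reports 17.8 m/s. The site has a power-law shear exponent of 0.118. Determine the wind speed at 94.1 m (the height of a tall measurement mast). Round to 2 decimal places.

Power-law profile: V₂ = V₁ · (z₂/z₁)^α
V₂ = 17.8 × (94.1/11.0)^0.118 = 17.8 × (8.5545)^0.118
    = 17.8 × 1.2882 = 22.9308 m/s

22.93 m/s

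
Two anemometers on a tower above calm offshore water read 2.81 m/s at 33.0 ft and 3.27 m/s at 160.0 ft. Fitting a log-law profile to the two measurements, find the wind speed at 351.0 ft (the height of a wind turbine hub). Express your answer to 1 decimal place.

Log law: V ∝ ln(z/z₀). From the pair, with r = V₁/V₂ = 0.85933,
ln z₀ = (ln z₁ − r·ln z₂)/(1 − r) = (3.4965 − 0.85933×5.0752)/0.14067 = -6.1471 → z₀ = 0.002140 ft
V₃ = V₁ · ln(z₃/z₀)/ln(z₁/z₀) = 2.81 × 12.0079/9.6436 = 3.4989 m/s

3.5 m/s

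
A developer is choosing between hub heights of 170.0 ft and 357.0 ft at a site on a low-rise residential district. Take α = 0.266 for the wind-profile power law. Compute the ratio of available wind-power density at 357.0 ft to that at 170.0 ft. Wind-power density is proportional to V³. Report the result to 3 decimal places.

Speed ratio: V_B/V_A = (z_B/z_A)^α = (357.0/170.0)^0.266 = (2.1000)^0.266 = 1.21818
Power-density ratio: P_B/P_A = (V_B/V_A)³ = (1.21818)³ = 1.80772

1.808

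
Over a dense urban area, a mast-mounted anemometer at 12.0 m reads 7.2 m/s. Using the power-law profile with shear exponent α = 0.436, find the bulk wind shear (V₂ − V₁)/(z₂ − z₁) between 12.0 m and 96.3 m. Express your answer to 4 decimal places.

Power law: V₂ = V₁ · (z₂/z₁)^α = 7.2 × (8.0250)^0.436 = 17.8513 m/s
ΔV/Δz = (17.8513 − 7.2)/(96.3 − 12.0) = 10.6513/84.3000 = 0.12635 m/s/m

0.1264 m/s/m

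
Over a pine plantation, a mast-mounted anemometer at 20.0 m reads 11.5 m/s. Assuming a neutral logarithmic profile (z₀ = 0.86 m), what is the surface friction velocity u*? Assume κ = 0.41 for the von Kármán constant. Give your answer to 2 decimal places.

u* ≈ 1.50 m/s

Log law: V(z) = (u*/κ) · ln(z/z₀) ⇒ u* = κ · V / ln(z/z₀)
u* = 0.41 × 11.5 / ln(20.0/0.86) = 0.41 × 11.5 / 3.1466
   = 4.7150 / 3.1466 = 1.4985 m/s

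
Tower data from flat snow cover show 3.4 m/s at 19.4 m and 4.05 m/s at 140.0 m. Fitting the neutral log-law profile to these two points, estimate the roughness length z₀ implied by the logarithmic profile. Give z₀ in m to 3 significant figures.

z₀ ≈ 0.000628 m

Log law: V(z) ∝ ln(z/z₀). With r = V₁/V₂ = 3.4/4.05 = 0.83951,
r · ln(z₂/z₀) = ln(z₁/z₀) ⇒ ln z₀ = (ln z₁ − r·ln z₂)/(1 − r)
ln z₀ = (2.96527 − 0.83951×4.94164) / 0.16049 = -7.3727
z₀ = exp(-7.3727) = 0.0006282 m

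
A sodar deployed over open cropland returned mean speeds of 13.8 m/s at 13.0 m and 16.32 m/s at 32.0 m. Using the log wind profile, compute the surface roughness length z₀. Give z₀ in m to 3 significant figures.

Log law: V(z) ∝ ln(z/z₀). With r = V₁/V₂ = 13.8/16.32 = 0.84559,
r · ln(z₂/z₀) = ln(z₁/z₀) ⇒ ln z₀ = (ln z₁ − r·ln z₂)/(1 − r)
ln z₀ = (2.56495 − 0.84559×3.46574) / 0.15441 = -2.3679
z₀ = exp(-2.3679) = 0.09367 m

z₀ ≈ 0.0937 m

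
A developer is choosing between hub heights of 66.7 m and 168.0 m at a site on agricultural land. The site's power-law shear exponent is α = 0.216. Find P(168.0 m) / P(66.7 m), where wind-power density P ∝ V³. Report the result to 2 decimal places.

Speed ratio: V_B/V_A = (z_B/z_A)^α = (168.0/66.7)^0.216 = (2.5187)^0.216 = 1.22083
Power-density ratio: P_B/P_A = (V_B/V_A)³ = (1.22083)³ = 1.81956

1.82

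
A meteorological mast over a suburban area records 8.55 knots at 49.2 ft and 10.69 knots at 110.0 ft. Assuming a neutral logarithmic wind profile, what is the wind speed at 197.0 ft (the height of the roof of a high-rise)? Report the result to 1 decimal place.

Log law: V ∝ ln(z/z₀). From the pair, with r = V₁/V₂ = 0.79981,
ln z₀ = (ln z₁ − r·ln z₂)/(1 − r) = (3.8959 − 0.79981×4.7005)/0.20019 = 0.6813 → z₀ = 1.976 ft
V₃ = V₁ · ln(z₃/z₀)/ln(z₁/z₀) = 8.55 × 4.6019/3.2146 = 12.2399 knots

12.2 knots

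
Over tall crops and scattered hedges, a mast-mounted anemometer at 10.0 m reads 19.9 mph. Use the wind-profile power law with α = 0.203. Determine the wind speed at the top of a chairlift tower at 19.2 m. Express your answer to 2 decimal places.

Power-law profile: V₂ = V₁ · (z₂/z₁)^α
V₂ = 19.9 × (19.2/10.0)^0.203 = 19.9 × (1.9200)^0.203
    = 19.9 × 1.1416 = 22.7176 mph

22.72 mph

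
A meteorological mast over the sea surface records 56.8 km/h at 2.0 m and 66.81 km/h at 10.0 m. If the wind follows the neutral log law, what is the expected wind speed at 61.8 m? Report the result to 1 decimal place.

78.1 km/h

Log law: V ∝ ln(z/z₀). From the pair, with r = V₁/V₂ = 0.85017,
ln z₀ = (ln z₁ − r·ln z₂)/(1 − r) = (0.6931 − 0.85017×2.3026)/0.14983 = -8.4393 → z₀ = 0.0002162 m
V₃ = V₁ · ln(z₃/z₀)/ln(z₁/z₀) = 56.8 × 12.5632/9.1325 = 78.1378 km/h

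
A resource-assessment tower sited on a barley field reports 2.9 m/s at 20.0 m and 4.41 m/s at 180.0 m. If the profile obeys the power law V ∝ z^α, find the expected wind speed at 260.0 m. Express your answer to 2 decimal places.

First find α: α = ln(V₂/V₁)/ln(z₂/z₁) = ln(4.41/2.9)/ln(180.0/20.0) = 0.41916/2.19722 = 0.1908
Extrapolate from 180.0 m to 260.0 m: V₃ = 4.41 × (260.0/180.0)^0.1908 = 4.41 × 1.0727 = 4.7305 m/s

4.73 m/s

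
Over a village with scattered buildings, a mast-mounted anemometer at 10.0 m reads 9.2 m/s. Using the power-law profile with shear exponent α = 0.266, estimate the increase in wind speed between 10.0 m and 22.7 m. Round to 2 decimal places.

Power law: V₂ = V₁ · (z₂/z₁)^α = 9.2 × (2.2700)^0.266 = 11.4417 m/s
ΔV = 11.4417 − 9.2 = 2.2417 m/s

2.24 m/s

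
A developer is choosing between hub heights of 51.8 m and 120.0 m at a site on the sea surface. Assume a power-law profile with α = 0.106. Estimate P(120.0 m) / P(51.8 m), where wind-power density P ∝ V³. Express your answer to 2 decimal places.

1.31

Speed ratio: V_B/V_A = (z_B/z_A)^α = (120.0/51.8)^0.106 = (2.3166)^0.106 = 1.09314
Power-density ratio: P_B/P_A = (V_B/V_A)³ = (1.09314)³ = 1.30624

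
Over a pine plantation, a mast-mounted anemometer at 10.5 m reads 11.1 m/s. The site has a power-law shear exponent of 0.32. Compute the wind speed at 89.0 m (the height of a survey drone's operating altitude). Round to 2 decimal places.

22.00 m/s

Power-law profile: V₂ = V₁ · (z₂/z₁)^α
V₂ = 11.1 × (89.0/10.5)^0.32 = 11.1 × (8.4762)^0.32
    = 11.1 × 1.9816 = 21.9962 m/s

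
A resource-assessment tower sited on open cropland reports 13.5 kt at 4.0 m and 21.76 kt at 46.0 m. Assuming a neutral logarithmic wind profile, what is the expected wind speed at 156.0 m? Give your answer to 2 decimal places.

25.89 kt

Log law: V ∝ ln(z/z₀). From the pair, with r = V₁/V₂ = 0.62040,
ln z₀ = (ln z₁ − r·ln z₂)/(1 − r) = (1.3863 − 0.62040×3.8286)/0.37960 = -2.6054 → z₀ = 0.07387 m
V₃ = V₁ · ln(z₃/z₀)/ln(z₁/z₀) = 13.5 × 7.6553/3.9917 = 25.8901 kt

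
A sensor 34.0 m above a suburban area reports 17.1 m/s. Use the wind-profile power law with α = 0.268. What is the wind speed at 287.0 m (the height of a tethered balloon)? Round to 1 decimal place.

Power-law profile: V₂ = V₁ · (z₂/z₁)^α
V₂ = 17.1 × (287.0/34.0)^0.268 = 17.1 × (8.4412)^0.268
    = 17.1 × 1.7712 = 30.2881 m/s

30.3 m/s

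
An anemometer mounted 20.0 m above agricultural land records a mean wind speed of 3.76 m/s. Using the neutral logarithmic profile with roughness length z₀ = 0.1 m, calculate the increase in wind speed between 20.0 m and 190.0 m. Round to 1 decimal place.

Log law: V₂ = V₁ · ln(z₂/z₀)/ln(z₁/z₀) = 3.76 × 7.5496/5.2983 = 5.3577 m/s
ΔV = 5.3577 − 3.76 = 1.5977 m/s

1.6 m/s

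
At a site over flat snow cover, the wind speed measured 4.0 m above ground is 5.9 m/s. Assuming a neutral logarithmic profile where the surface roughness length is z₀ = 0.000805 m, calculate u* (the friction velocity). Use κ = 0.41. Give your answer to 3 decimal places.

Log law: V(z) = (u*/κ) · ln(z/z₀) ⇒ u* = κ · V / ln(z/z₀)
u* = 0.41 × 5.9 / ln(4.0/0.000805) = 0.41 × 5.9 / 8.5110
   = 2.4190 / 8.5110 = 0.2842 m/s

u* ≈ 0.284 m/s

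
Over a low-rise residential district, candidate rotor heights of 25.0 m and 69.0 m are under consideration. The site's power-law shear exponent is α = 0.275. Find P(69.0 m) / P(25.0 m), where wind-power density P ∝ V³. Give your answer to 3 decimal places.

2.311

Speed ratio: V_B/V_A = (z_B/z_A)^α = (69.0/25.0)^0.275 = (2.7600)^0.275 = 1.32206
Power-density ratio: P_B/P_A = (V_B/V_A)³ = (1.32206)³ = 2.31073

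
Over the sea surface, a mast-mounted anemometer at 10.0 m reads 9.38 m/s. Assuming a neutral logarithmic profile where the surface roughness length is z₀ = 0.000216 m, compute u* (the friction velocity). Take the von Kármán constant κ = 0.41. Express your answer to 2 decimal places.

Log law: V(z) = (u*/κ) · ln(z/z₀) ⇒ u* = κ · V / ln(z/z₀)
u* = 0.41 × 9.38 / ln(10.0/0.000216) = 0.41 × 9.38 / 10.7428
   = 3.8458 / 10.7428 = 0.3580 m/s

u* ≈ 0.36 m/s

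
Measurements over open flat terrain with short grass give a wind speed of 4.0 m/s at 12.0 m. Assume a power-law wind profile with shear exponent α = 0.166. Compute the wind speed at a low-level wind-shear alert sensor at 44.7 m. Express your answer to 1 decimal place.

Power-law profile: V₂ = V₁ · (z₂/z₁)^α
V₂ = 4.0 × (44.7/12.0)^0.166 = 4.0 × (3.7250)^0.166
    = 4.0 × 1.2440 = 4.9758 m/s

5.0 m/s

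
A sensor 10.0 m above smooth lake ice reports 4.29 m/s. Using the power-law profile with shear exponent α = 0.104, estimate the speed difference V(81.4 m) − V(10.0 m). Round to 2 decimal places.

1.05 m/s

Power law: V₂ = V₁ · (z₂/z₁)^α = 4.29 × (8.1400)^0.104 = 5.3353 m/s
ΔV = 5.3353 − 4.29 = 1.0453 m/s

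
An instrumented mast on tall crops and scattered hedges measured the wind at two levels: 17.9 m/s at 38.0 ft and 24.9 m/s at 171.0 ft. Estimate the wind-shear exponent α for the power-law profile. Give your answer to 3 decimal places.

Power law: V₂/V₁ = (z₂/z₁)^α ⇒ α = ln(V₂/V₁) / ln(z₂/z₁)
α = ln(24.9/17.9) / ln(171.0/38.0) = ln(1.3911) / ln(4.5000)
  = 0.33007 / 1.50408 = 0.21945

α ≈ 0.219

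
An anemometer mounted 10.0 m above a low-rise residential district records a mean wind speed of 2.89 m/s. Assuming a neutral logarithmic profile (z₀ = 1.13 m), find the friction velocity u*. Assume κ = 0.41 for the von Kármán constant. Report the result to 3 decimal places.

u* ≈ 0.543 m/s

Log law: V(z) = (u*/κ) · ln(z/z₀) ⇒ u* = κ · V / ln(z/z₀)
u* = 0.41 × 2.89 / ln(10.0/1.13) = 0.41 × 2.89 / 2.1804
   = 1.1849 / 2.1804 = 0.5434 m/s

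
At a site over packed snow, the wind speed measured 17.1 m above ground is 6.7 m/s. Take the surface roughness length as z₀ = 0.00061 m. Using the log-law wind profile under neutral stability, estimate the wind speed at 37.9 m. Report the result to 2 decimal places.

7.22 m/s

Log law: V(z) ∝ ln(z/z₀), so V₂/V₁ = ln(z₂/z₀) / ln(z₁/z₀).
ln(37.9/0.00061) = 11.0370, ln(17.1/0.00061) = 10.2411
V₂ = 6.7 × 11.0370/10.2411 = 6.7 × 1.0777 = 7.2207 m/s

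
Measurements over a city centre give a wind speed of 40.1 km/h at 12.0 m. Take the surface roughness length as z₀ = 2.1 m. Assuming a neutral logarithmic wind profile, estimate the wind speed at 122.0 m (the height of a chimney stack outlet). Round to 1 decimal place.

93.5 km/h

Log law: V(z) ∝ ln(z/z₀), so V₂/V₁ = ln(z₂/z₀) / ln(z₁/z₀).
ln(122.0/2.1) = 4.0621, ln(12.0/2.1) = 1.7430
V₂ = 40.1 × 4.0621/1.7430 = 40.1 × 2.3306 = 93.4552 km/h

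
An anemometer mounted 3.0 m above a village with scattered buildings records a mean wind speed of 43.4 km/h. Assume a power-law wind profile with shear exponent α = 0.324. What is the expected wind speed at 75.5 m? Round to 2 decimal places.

Power-law profile: V₂ = V₁ · (z₂/z₁)^α
V₂ = 43.4 × (75.5/3.0)^0.324 = 43.4 × (25.1667)^0.324
    = 43.4 × 2.8436 = 123.4120 km/h

123.41 km/h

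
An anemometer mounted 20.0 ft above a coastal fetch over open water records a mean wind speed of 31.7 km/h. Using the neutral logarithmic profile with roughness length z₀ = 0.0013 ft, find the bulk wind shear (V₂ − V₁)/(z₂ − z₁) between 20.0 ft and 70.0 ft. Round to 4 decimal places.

0.0824 km/h/ft

Log law: V₂ = V₁ · ln(z₂/z₀)/ln(z₁/z₀) = 31.7 × 10.8939/9.6411 = 35.8191 km/h
ΔV/Δz = (35.8191 − 31.7)/(70.0 − 20.0) = 4.1191/50.0000 = 0.08238 km/h/ft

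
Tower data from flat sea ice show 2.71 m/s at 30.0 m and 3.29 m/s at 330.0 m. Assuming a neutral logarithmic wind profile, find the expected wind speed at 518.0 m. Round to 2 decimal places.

3.40 m/s

Log law: V ∝ ln(z/z₀). From the pair, with r = V₁/V₂ = 0.82371,
ln z₀ = (ln z₁ − r·ln z₂)/(1 − r) = (3.4012 − 0.82371×5.7991)/0.17629 = -7.8028 → z₀ = 0.0004086 m
V₃ = V₁ · ln(z₃/z₀)/ln(z₁/z₀) = 2.71 × 14.0527/11.2040 = 3.3991 m/s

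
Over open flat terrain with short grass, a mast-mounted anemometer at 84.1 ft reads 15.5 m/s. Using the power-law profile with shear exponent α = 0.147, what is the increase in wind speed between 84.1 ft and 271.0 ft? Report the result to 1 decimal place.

Power law: V₂ = V₁ · (z₂/z₁)^α = 15.5 × (3.2224)^0.147 = 18.4091 m/s
ΔV = 18.4091 − 15.5 = 2.9091 m/s

2.9 m/s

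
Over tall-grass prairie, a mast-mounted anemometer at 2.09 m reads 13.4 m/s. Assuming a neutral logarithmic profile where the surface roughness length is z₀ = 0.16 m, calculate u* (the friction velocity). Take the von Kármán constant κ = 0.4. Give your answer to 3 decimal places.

Log law: V(z) = (u*/κ) · ln(z/z₀) ⇒ u* = κ · V / ln(z/z₀)
u* = 0.4 × 13.4 / ln(2.09/0.16) = 0.4 × 13.4 / 2.5697
   = 5.3600 / 2.5697 = 2.0858 m/s

u* ≈ 2.086 m/s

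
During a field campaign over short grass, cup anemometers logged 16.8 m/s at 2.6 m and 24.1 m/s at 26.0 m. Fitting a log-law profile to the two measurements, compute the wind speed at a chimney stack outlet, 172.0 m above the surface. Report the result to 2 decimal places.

Log law: V ∝ ln(z/z₀). From the pair, with r = V₁/V₂ = 0.69710,
ln z₀ = (ln z₁ − r·ln z₂)/(1 − r) = (0.9555 − 0.69710×3.2581)/0.30290 = -4.3436 → z₀ = 0.01299 m
V₃ = V₁ · ln(z₃/z₀)/ln(z₁/z₀) = 16.8 × 9.4911/5.2991 = 30.0901 m/s

30.09 m/s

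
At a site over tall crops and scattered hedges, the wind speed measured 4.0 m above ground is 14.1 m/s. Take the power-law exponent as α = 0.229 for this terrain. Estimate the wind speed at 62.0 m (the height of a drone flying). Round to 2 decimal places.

26.41 m/s

Power-law profile: V₂ = V₁ · (z₂/z₁)^α
V₂ = 14.1 × (62.0/4.0)^0.229 = 14.1 × (15.5000)^0.229
    = 14.1 × 1.8732 = 26.4122 m/s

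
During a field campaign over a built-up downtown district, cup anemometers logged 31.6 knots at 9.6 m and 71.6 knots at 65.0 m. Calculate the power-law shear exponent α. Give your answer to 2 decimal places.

α ≈ 0.43

Power law: V₂/V₁ = (z₂/z₁)^α ⇒ α = ln(V₂/V₁) / ln(z₂/z₁)
α = ln(71.6/31.6) / ln(65.0/9.6) = ln(2.2658) / ln(6.7708)
  = 0.81794 / 1.91262 = 0.42765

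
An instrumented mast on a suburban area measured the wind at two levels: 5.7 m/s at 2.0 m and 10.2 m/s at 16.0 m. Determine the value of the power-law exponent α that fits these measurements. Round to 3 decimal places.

α ≈ 0.280

Power law: V₂/V₁ = (z₂/z₁)^α ⇒ α = ln(V₂/V₁) / ln(z₂/z₁)
α = ln(10.2/5.7) / ln(16.0/2.0) = ln(1.7895) / ln(8.0000)
  = 0.58192 / 2.07944 = 0.27985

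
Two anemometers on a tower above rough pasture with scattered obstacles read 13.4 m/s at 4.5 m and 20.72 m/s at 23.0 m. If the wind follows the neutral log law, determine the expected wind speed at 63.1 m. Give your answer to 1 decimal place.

Log law: V ∝ ln(z/z₀). From the pair, with r = V₁/V₂ = 0.64672,
ln z₀ = (ln z₁ − r·ln z₂)/(1 − r) = (1.5041 − 0.64672×3.1355)/0.35328 = -1.4824 → z₀ = 0.2271 m
V₃ = V₁ · ln(z₃/z₀)/ln(z₁/z₀) = 13.4 × 5.6271/2.9865 = 25.2483 m/s

25.2 m/s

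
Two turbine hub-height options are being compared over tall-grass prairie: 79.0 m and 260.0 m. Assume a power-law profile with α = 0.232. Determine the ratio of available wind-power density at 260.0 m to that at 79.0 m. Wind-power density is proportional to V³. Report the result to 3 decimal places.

Speed ratio: V_B/V_A = (z_B/z_A)^α = (260.0/79.0)^0.232 = (3.2911)^0.232 = 1.31833
Power-density ratio: P_B/P_A = (V_B/V_A)³ = (1.31833)³ = 2.29125

2.291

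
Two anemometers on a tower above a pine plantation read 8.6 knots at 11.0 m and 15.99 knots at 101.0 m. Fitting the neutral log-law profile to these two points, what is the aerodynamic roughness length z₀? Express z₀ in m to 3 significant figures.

z₀ ≈ 0.833 m

Log law: V(z) ∝ ln(z/z₀). With r = V₁/V₂ = 8.6/15.99 = 0.53784,
r · ln(z₂/z₀) = ln(z₁/z₀) ⇒ ln z₀ = (ln z₁ − r·ln z₂)/(1 − r)
ln z₀ = (2.39790 − 0.53784×4.61512) / 0.46216 = -0.1824
z₀ = exp(-0.1824) = 0.8333 m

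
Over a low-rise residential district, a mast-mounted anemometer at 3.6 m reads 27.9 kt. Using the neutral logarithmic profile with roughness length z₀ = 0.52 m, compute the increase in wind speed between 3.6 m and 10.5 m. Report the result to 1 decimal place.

Log law: V₂ = V₁ · ln(z₂/z₀)/ln(z₁/z₀) = 27.9 × 3.0053/1.9349 = 43.3354 kt
ΔV = 43.3354 − 27.9 = 15.4354 kt

15.4 kt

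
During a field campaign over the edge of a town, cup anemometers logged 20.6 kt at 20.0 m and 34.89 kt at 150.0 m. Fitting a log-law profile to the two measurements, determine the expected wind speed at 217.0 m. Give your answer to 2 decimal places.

Log law: V ∝ ln(z/z₀). From the pair, with r = V₁/V₂ = 0.59043,
ln z₀ = (ln z₁ − r·ln z₂)/(1 − r) = (2.9957 − 0.59043×5.0106)/0.40957 = 0.0911 → z₀ = 1.095 m
V₃ = V₁ · ln(z₃/z₀)/ln(z₁/z₀) = 20.6 × 5.2888/2.9046 = 37.5089 kt

37.51 kt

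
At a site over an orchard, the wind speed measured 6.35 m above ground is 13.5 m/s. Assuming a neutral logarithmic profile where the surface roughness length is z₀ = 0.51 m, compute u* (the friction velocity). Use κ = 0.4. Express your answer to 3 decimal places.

Log law: V(z) = (u*/κ) · ln(z/z₀) ⇒ u* = κ · V / ln(z/z₀)
u* = 0.4 × 13.5 / ln(6.35/0.51) = 0.4 × 13.5 / 2.5218
   = 5.4000 / 2.5218 = 2.1413 m/s

u* ≈ 2.141 m/s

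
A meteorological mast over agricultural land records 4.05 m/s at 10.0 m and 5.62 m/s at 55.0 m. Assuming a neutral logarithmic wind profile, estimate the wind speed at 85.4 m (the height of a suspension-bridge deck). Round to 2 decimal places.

Log law: V ∝ ln(z/z₀). From the pair, with r = V₁/V₂ = 0.72064,
ln z₀ = (ln z₁ − r·ln z₂)/(1 − r) = (2.3026 − 0.72064×4.0073)/0.27936 = -2.0950 → z₀ = 0.1231 m
V₃ = V₁ · ln(z₃/z₀)/ln(z₁/z₀) = 4.05 × 6.5424/4.3976 = 6.0252 m/s

6.03 m/s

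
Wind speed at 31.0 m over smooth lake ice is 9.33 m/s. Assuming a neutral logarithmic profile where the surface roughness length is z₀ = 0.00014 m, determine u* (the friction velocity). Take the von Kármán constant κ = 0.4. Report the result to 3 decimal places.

u* ≈ 0.303 m/s

Log law: V(z) = (u*/κ) · ln(z/z₀) ⇒ u* = κ · V / ln(z/z₀)
u* = 0.4 × 9.33 / ln(31.0/0.00014) = 0.4 × 9.33 / 12.3079
   = 3.7320 / 12.3079 = 0.3032 m/s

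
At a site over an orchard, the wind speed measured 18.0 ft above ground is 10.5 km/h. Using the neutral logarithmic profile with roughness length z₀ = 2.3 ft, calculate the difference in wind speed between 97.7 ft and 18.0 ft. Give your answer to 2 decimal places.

Log law: V₂ = V₁ · ln(z₂/z₀)/ln(z₁/z₀) = 10.5 × 3.7490/2.0575 = 19.1325 km/h
ΔV = 19.1325 − 10.5 = 8.6325 km/h

8.63 km/h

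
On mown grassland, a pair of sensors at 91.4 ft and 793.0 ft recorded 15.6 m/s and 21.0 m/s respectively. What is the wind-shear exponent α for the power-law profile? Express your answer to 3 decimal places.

α ≈ 0.138

Power law: V₂/V₁ = (z₂/z₁)^α ⇒ α = ln(V₂/V₁) / ln(z₂/z₁)
α = ln(21.0/15.6) / ln(793.0/91.4) = ln(1.3462) / ln(8.6761)
  = 0.29725 / 2.16058 = 0.13758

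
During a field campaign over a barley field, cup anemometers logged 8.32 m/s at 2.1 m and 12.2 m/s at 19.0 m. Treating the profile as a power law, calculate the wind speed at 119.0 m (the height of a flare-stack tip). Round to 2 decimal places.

16.78 m/s

First find α: α = ln(V₂/V₁)/ln(z₂/z₁) = ln(12.2/8.32)/ln(19.0/2.1) = 0.38277/2.20250 = 0.1738
Extrapolate from 19.0 m to 119.0 m: V₃ = 12.2 × (119.0/19.0)^0.1738 = 12.2 × 1.3755 = 16.7817 m/s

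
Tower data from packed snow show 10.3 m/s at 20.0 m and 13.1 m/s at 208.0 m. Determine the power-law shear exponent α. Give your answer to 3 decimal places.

Power law: V₂/V₁ = (z₂/z₁)^α ⇒ α = ln(V₂/V₁) / ln(z₂/z₁)
α = ln(13.1/10.3) / ln(208.0/20.0) = ln(1.2718) / ln(10.4000)
  = 0.24047 / 2.34181 = 0.10269

α ≈ 0.103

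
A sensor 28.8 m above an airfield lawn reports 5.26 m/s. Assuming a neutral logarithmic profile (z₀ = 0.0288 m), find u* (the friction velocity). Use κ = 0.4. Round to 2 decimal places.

Log law: V(z) = (u*/κ) · ln(z/z₀) ⇒ u* = κ · V / ln(z/z₀)
u* = 0.4 × 5.26 / ln(28.8/0.0288) = 0.4 × 5.26 / 6.9078
   = 2.1040 / 6.9078 = 0.3046 m/s

u* ≈ 0.30 m/s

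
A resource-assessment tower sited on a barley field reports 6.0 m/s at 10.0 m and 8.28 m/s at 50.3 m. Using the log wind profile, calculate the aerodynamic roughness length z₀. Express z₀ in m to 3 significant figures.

z₀ ≈ 0.142 m

Log law: V(z) ∝ ln(z/z₀). With r = V₁/V₂ = 6.0/8.28 = 0.72464,
r · ln(z₂/z₀) = ln(z₁/z₀) ⇒ ln z₀ = (ln z₁ − r·ln z₂)/(1 − r)
ln z₀ = (2.30259 − 0.72464×3.91801) / 0.27536 = -1.9485
z₀ = exp(-1.9485) = 0.1425 m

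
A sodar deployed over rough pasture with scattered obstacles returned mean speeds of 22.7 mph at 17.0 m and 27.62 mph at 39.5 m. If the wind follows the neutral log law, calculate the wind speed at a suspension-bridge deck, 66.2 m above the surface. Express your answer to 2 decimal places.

Log law: V ∝ ln(z/z₀). From the pair, with r = V₁/V₂ = 0.82187,
ln z₀ = (ln z₁ − r·ln z₂)/(1 − r) = (2.8332 − 0.82187×3.6763)/0.17813 = -1.0566 → z₀ = 0.3476 m
V₃ = V₁ · ln(z₃/z₀)/ln(z₁/z₀) = 22.7 × 5.2493/3.8899 = 30.6334 mph

30.63 mph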